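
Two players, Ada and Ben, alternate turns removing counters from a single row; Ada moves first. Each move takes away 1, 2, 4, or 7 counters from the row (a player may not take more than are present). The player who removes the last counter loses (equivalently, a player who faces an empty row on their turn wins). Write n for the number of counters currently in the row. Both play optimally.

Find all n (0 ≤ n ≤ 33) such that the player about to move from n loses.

1, 4, 7, 10, 13, 16, 19, 22, 25, 28, 31

Positions with no move are W. A position that does have a move is losing for the player to move precisely when every available move leads to a winning position for the opponent. Fill in the labels:
n=0: no move; the opponent has just taken the last counter and therefore loses → W
n=1: →0(W) only, which is W, so L
n=2: →1(L), so W
n=3: →1(L), so W
n=4: →3(W), 2(W), 0(W) — all W, so L
n=5: →4(L), so W
n=6: →4(L), so W
n=7: →6(W), 5(W), 3(W), 0(W) — all W, so L
n=8: →7(L), so W
n=9: →7(L), so W
n=10: →9(W), 8(W), 6(W), 3(W) — all W, so L
n=11: →10(L), so W
n=12: →10(L), so W
n=13: →12(W), 11(W), 9(W), 6(W) — all W, so L
n=14: →13(L), so W
n=15: →13(L), so W
n=16: →15(W), 14(W), 12(W), 9(W) — all W, so L
n=17: →16(L), so W
n=18: →16(L), so W
n=19: →18(W), 17(W), 15(W), 12(W) — all W, so L
n=20: →19(L), so W
n=21: →19(L), so W
n=22: →21(W), 20(W), 18(W), 15(W) — all W, so L
n=23: →22(L), so W
n=24: →22(L), so W
n=25: →24(W), 23(W), 21(W), 18(W) — all W, so L
n=26: →25(L), so W
n=27: →25(L), so W
n=28: →27(W), 26(W), 24(W), 21(W) — all W, so L
n=29: →28(L), so W
n=30: →28(L), so W
n=31: →30(W), 29(W), 27(W), 24(W) — all W, so L
n=32: →31(L), so W
n=33: →31(L), so W
The losing starting values of n are exactly the entries labelled L in this table (11 of them).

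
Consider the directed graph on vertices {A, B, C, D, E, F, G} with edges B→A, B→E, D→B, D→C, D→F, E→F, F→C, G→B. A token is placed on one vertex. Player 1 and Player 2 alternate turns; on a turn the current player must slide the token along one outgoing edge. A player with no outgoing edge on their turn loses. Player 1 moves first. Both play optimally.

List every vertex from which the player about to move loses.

Use the standard recursion: the mover loses at a terminal position; elsewhere, the mover wins exactly when some move hands the opponent an L position.
Every edge goes from a vertex to one that appears earlier in the order C, A, F, E, B, D, G, so processing vertices in that order labels each vertex after all of its successors.
C: no outgoing edge → L
A: no outgoing edge → L
F: W (go to C, an L position)
E: L (sole option F(W) is W)
B: W (go to E, an L position)
D: W (go to C, an L position)
G: L (sole option B(W) is W)
Reading off the rows marked L gives the requested list; there are 4 such vertices.

A, C, E, G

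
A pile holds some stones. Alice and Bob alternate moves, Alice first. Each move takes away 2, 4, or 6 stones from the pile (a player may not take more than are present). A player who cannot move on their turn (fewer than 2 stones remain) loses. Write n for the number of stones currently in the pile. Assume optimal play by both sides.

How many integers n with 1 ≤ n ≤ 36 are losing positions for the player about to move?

9

Positions with no move are L. A position that does have a move is losing for the player to move precisely when every available move leads to a winning position for the opponent. Fill in the labels:
n=0: no move → L
n=1: no move → L
n=2: W (go to 0, an L position)
n=3: W (go to 1, an L position)
n=4: W (go to 0, an L position)
n=5: W (go to 1, an L position)
n=6: W (go to 0, an L position)
n=7: W (go to 1, an L position)
n=8: L (options 6(W), 4(W), 2(W) are all W)
n=9: L (options 7(W), 5(W), 3(W) are all W)
n=10: W (go to 8, an L position)
n=11: W (go to 9, an L position)
n=12: W (go to 8, an L position)
n=13: W (go to 9, an L position)
n=14: W (go to 8, an L position)
n=15: W (go to 9, an L position)
n=16: L (options 14(W), 12(W), 10(W) are all W)
n=17: L (options 15(W), 13(W), 11(W) are all W)
n=18: W (go to 16, an L position)
n=19: W (go to 17, an L position)
n=20: W (go to 16, an L position)
n=21: W (go to 17, an L position)
n=22: W (go to 16, an L position)
n=23: W (go to 17, an L position)
n=24: L (options 22(W), 20(W), 18(W) are all W)
n=25: L (options 23(W), 21(W), 19(W) are all W)
n=26: W (go to 24, an L position)
n=27: W (go to 25, an L position)
n=28: W (go to 24, an L position)
n=29: W (go to 25, an L position)
n=30: W (go to 24, an L position)
n=31: W (go to 25, an L position)
n=32: L (options 30(W), 28(W), 26(W) are all W)
n=33: L (options 31(W), 29(W), 27(W) are all W)
n=34: W (go to 32, an L position)
n=35: W (go to 33, an L position)
n=36: W (go to 32, an L position)
L entries with 1 ≤ n ≤ 36 (n=0 is outside the asked range and is not counted): n = 1, 8, 9, 16, 17, 24, 25, 32, 33; that makes 9.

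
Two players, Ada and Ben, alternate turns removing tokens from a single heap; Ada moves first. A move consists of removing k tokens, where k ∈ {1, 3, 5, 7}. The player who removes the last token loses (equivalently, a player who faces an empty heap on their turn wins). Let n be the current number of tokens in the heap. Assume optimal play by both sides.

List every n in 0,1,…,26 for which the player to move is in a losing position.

1, 3, 5, 7, 9, 11, 13, 15, 17, 19, 21, 23, 25

Positions with no move are W. A position that does have a move is losing for the player to move precisely when every available move leads to a winning position for the opponent. Fill in the labels:
n=0: no move; the opponent has just taken the last token and therefore loses → W
n=1: L (sole option 0(W) is W)
n=2: W (go to 1, an L position)
n=3: L (options 2(W), 0(W) are all W)
n=4: W (go to 3, an L position)
n=5: L (options 4(W), 2(W), 0(W) are all W)
n=6: W (go to 5, an L position)
n=7: L (options 6(W), 4(W), 2(W), 0(W) are all W)
n=8: W (go to 7, an L position)
n=9: L (options 8(W), 6(W), 4(W), 2(W) are all W)
n=10: W (go to 9, an L position)
n=11: L (options 10(W), 8(W), 6(W), 4(W) are all W)
n=12: W (go to 11, an L position)
n=13: L (options 12(W), 10(W), 8(W), 6(W) are all W)
n=14: W (go to 13, an L position)
n=15: L (options 14(W), 12(W), 10(W), 8(W) are all W)
n=16: W (go to 15, an L position)
n=17: L (options 16(W), 14(W), 12(W), 10(W) are all W)
n=18: W (go to 17, an L position)
n=19: L (options 18(W), 16(W), 14(W), 12(W) are all W)
n=20: W (go to 19, an L position)
n=21: L (options 20(W), 18(W), 16(W), 14(W) are all W)
n=22: W (go to 21, an L position)
n=23: L (options 22(W), 20(W), 18(W), 16(W) are all W)
n=24: W (go to 23, an L position)
n=25: L (options 24(W), 22(W), 20(W), 18(W) are all W)
n=26: W (go to 25, an L position)
The losing starting values of n are exactly the entries labelled L in this table (13 of them).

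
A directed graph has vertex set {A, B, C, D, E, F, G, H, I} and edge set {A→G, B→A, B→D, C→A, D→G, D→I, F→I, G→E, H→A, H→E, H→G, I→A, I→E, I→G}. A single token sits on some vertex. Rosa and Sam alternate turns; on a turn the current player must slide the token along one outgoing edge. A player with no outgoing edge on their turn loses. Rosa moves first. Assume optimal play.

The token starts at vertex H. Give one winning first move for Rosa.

Move to A.

Classify positions by backward induction: terminal positions (no move available) are L. From any other position, the mover wins iff some move reaches an L.
Every edge goes from a vertex to one that appears earlier in the order E, G, A, H, I, D, B, C, F, so processing vertices in that order labels each vertex after all of its successors.
E: no outgoing edge → L
G: W (go to E, an L position)
A: L (sole option G(W) is W)
H: W (go to A, an L position)
I: W (go to A, an L position)
D: L (options I(W), G(W) are all W)
B: W (go to D, an L position)
C: W (go to A, an L position)
F: L (sole option I(W) is W)
From H, the L positions reachable in one move are: A, E. Any move reaching one of these is winning.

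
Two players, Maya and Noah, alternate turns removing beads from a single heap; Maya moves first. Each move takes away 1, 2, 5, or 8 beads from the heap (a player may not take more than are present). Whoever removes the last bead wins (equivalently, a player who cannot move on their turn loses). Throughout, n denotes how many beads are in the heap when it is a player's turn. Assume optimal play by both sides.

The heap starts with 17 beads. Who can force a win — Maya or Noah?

Positions with no move are L. A position that does have a move is losing for the player to move precisely when every available move leads to a winning position for the opponent. Fill in the labels:
n=0: no move → L
n=1: reaches L-position 0 → W
n=2: reaches L-position 0 → W
n=3: only reaches 2(W), 1(W), all W → L
n=4: reaches L-position 3 → W
n=5: reaches L-position 3 → W
n=6: only reaches 5(W), 4(W), 1(W), all W → L
n=7: reaches L-position 6 → W
n=8: reaches L-position 6 → W
n=9: only reaches 8(W), 7(W), 4(W), 1(W), all W → L
n=10: reaches L-position 9 → W
n=11: reaches L-position 9 → W
n=12: only reaches 11(W), 10(W), 7(W), 4(W), all W → L
n=13: reaches L-position 12 → W
n=14: reaches L-position 12 → W
n=15: only reaches 14(W), 13(W), 10(W), 7(W), all W → L
n=16: reaches L-position 15 → W
n=17: reaches L-position 15 → W
The starting position 17 is W: Maya should remove 2, leaving 15, handing over an L position.

Maya wins.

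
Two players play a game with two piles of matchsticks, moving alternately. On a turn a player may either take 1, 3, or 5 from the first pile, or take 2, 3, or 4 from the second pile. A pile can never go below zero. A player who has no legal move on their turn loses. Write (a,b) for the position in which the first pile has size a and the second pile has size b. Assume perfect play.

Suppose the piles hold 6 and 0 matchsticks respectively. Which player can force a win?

Use the standard recursion: the mover loses at a terminal position; elsewhere, the mover wins exactly when some move hands the opponent an L position.
No move ever increases a pile, so every position that can arise here has a ≤ 6 and b ≤ 0; it is enough to label the cells with 0 ≤ a ≤ 6 and 0 ≤ b ≤ 0.
Every move lowers a or b (never raises either), so fill the grid row by row in increasing a, and left to right within a row: each cell's successors are then already labelled.
      b=0
a=0:    L
a=1:    W
a=2:    L
a=3:    W
a=4:    L
a=5:    W
a=6:    L
Cells with no legal move (terminal, hence L): (0,0).
The remaining L cells, each justified by listing all of its moves:
(2,0): →(1,0)(W) only, which is W, so L
(4,0): →(3,0)(W), (1,0)(W) — all W, so L
(6,0): →(5,0)(W), (3,0)(W), (1,0)(W) — all W, so L
Every other cell has at least one move into one of the L cells above, so it is W.
The starting position (6,0) is L: whatever the player to move does, the opponent receives a W position.

The second player wins.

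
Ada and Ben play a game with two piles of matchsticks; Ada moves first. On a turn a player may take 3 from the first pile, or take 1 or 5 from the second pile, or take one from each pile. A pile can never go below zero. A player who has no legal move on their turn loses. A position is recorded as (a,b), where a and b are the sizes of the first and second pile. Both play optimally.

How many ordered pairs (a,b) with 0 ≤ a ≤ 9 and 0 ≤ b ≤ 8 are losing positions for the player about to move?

Positions with no move are L. A position that does have a move is losing for the player to move precisely when every available move leads to a winning position for the opponent. Fill in the labels:
Every move lowers a or b (never raises either), so fill the grid row by row in increasing a, and left to right within a row: each cell's successors are then already labelled.
      b=0  b=1  b=2  b=3  b=4  b=5  b=6  b=7  b=8
a=0:    L    W    L    W    L    W    L    W    L
a=1:    L    W    L    W    L    W    L    W    L
a=2:    L    W    L    W    L    W    L    W    L
a=3:    W    W    W    W    W    W    W    W    W
a=4:    W    L    W    L    W    L    W    L    W
a=5:    W    L    W    L    W    L    W    L    W
a=6:    L    W    W    L    W    W    W    L    W
a=7:    L    W    L    W    W    W    L    W    W
a=8:    L    W    L    W    L    W    L    W    L
a=9:    W    W    L    W    L    W    L    W    L
Cells with no legal move (terminal, hence L): (0,0), (1,0), (2,0).
The remaining L cells, each justified by listing all of its moves:
(0,2): the only move is to (0,1)(W), a W ⇒ L
(0,4): the only move is to (0,3)(W), a W ⇒ L
(0,6): moves to (0,5)(W), (0,1)(W); every one is W ⇒ L
(0,8): moves to (0,7)(W), (0,3)(W); every one is W ⇒ L
(1,2): moves to (1,1)(W), (0,1)(W); every one is W ⇒ L
(1,4): moves to (1,3)(W), (0,3)(W); every one is W ⇒ L
(1,6): moves to (1,5)(W), (1,1)(W), (0,5)(W); every one is W ⇒ L
(1,8): moves to (1,7)(W), (1,3)(W), (0,7)(W); every one is W ⇒ L
(2,2): moves to (2,1)(W), (1,1)(W); every one is W ⇒ L
(2,4): moves to (2,3)(W), (1,3)(W); every one is W ⇒ L
(2,6): moves to (2,5)(W), (2,1)(W), (1,5)(W); every one is W ⇒ L
(2,8): moves to (2,7)(W), (2,3)(W), (1,7)(W); every one is W ⇒ L
(4,1): moves to (1,1)(W), (4,0)(W), (3,0)(W); every one is W ⇒ L
(4,3): moves to (1,3)(W), (4,2)(W), (3,2)(W); every one is W ⇒ L
(4,5): moves to (1,5)(W), (4,4)(W), (4,0)(W), (3,4)(W); every one is W ⇒ L
(4,7): moves to (1,7)(W), (4,6)(W), (4,2)(W), (3,6)(W); every one is W ⇒ L
(5,1): moves to (2,1)(W), (5,0)(W), (4,0)(W); every one is W ⇒ L
(5,3): moves to (2,3)(W), (5,2)(W), (4,2)(W); every one is W ⇒ L
(5,5): moves to (2,5)(W), (5,4)(W), (5,0)(W), (4,4)(W); every one is W ⇒ L
(5,7): moves to (2,7)(W), (5,6)(W), (5,2)(W), (4,6)(W); every one is W ⇒ L
(6,0): the only move is to (3,0)(W), a W ⇒ L
(6,3): moves to (3,3)(W), (6,2)(W), (5,2)(W); every one is W ⇒ L
(6,7): moves to (3,7)(W), (6,6)(W), (6,2)(W), (5,6)(W); every one is W ⇒ L
(7,0): the only move is to (4,0)(W), a W ⇒ L
(7,2): moves to (4,2)(W), (7,1)(W), (6,1)(W); every one is W ⇒ L
(7,6): moves to (4,6)(W), (7,5)(W), (7,1)(W), (6,5)(W); every one is W ⇒ L
(8,0): the only move is to (5,0)(W), a W ⇒ L
(8,2): moves to (5,2)(W), (8,1)(W), (7,1)(W); every one is W ⇒ L
(8,4): moves to (5,4)(W), (8,3)(W), (7,3)(W); every one is W ⇒ L
(8,6): moves to (5,6)(W), (8,5)(W), (8,1)(W), (7,5)(W); every one is W ⇒ L
(8,8): moves to (5,8)(W), (8,7)(W), (8,3)(W), (7,7)(W); every one is W ⇒ L
(9,2): moves to (6,2)(W), (9,1)(W), (8,1)(W); every one is W ⇒ L
(9,4): moves to (6,4)(W), (9,3)(W), (8,3)(W); every one is W ⇒ L
(9,6): moves to (6,6)(W), (9,5)(W), (9,1)(W), (8,5)(W); every one is W ⇒ L
(9,8): moves to (6,8)(W), (9,7)(W), (9,3)(W), (8,7)(W); every one is W ⇒ L
Every other cell has at least one move into one of the L cells above, so it is W.
L cells per row: a=0: 5, a=1: 5, a=2: 5, a=3: 0, a=4: 4, a=5: 4, a=6: 3, a=7: 3, a=8: 5, a=9: 4; total 38.

38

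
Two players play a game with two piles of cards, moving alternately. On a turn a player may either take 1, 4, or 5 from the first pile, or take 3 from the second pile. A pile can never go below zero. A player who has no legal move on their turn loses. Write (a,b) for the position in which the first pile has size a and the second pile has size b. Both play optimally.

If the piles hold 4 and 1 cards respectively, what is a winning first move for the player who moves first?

Move to (0,1).

Build the W/L table. Terminal = L. A non-terminal position is W if it has a move to some L; otherwise it is L.
No move ever increases a pile, so every position that can arise here has a ≤ 4 and b ≤ 1; it is enough to label the cells with 0 ≤ a ≤ 4 and 0 ≤ b ≤ 1.
Every move lowers a or b (never raises either), so fill the grid row by row in increasing a, and left to right within a row: each cell's successors are then already labelled.
      b=0  b=1
a=0:    L    L
a=1:    W    W
a=2:    L    L
a=3:    W    W
a=4:    W    W
Cells with no legal move (terminal, hence L): (0,0), (0,1).
The remaining L cells, each justified by listing all of its moves:
(2,0): →(1,0)(W) only, which is W, so L
(2,1): →(1,1)(W) only, which is W, so L
Every other cell has at least one move into one of the L cells above, so it is W.
From (4,1), the L positions reachable in one move are: (0,1).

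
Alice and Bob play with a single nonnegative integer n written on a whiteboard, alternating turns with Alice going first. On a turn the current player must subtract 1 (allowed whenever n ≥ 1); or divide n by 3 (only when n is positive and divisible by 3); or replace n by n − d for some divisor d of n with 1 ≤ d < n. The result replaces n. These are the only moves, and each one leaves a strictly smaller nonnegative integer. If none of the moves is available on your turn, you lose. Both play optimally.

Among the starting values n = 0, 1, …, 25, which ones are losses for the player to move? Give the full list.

Compute win/loss labels from the base case upward. A position with no move is L. Any other position is W if it can reach an L in one move, else L.
n=0: no move → L
n=1: W (go to 0, an L position)
n=2: L (sole option 1(W) is W)
n=3: W (go to 2, an L position)
n=4: W (go to 2, an L position)
n=5: L (sole option 4(W) is W)
n=6: W (go to 2, an L position)
n=7: L (sole option 6(W) is W)
n=8: W (go to 7, an L position)
n=9: L (options 3(W), 6(W), 8(W) are all W)
n=10: W (go to 5, an L position)
n=11: L (sole option 10(W) is W)
n=12: W (go to 9, an L position)
n=13: L (sole option 12(W) is W)
n=14: W (go to 7, an L position)
n=15: W (go to 5, an L position)
n=16: L (options 8(W), 12(W), 14(W), 15(W) are all W)
n=17: W (go to 16, an L position)
n=18: W (go to 9, an L position)
n=19: L (sole option 18(W) is W)
n=20: W (go to 16, an L position)
n=21: W (go to 7, an L position)
n=22: W (go to 11, an L position)
n=23: L (sole option 22(W) is W)
n=24: W (go to 16, an L position)
n=25: L (options 20(W), 24(W) are all W)
Reading off the rows marked L gives the requested list; there are 11 such values of n.

0, 2, 5, 7, 9, 11, 13, 16, 19, 23, 25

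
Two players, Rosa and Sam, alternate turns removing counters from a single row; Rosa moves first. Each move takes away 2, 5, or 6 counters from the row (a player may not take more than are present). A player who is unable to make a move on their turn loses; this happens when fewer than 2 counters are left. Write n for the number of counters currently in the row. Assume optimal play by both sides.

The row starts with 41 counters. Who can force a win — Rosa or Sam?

Build the W/L table. Terminal = L. A non-terminal position is W if it has a move to some L; otherwise it is L.
n=0: no move → L
n=1: no move → L
n=2: W (go to 0, an L position)
n=3: W (go to 1, an L position)
n=4: L (sole option 2(W) is W)
n=5: W (go to 0, an L position)
n=6: W (go to 4, an L position)
n=7: W (go to 1, an L position)
n=8: L (options 6(W), 3(W), 2(W) are all W)
n=9: W (go to 4, an L position)
n=10: W (go to 8, an L position)
n=11: L (options 9(W), 6(W), 5(W) are all W)
n=12: L (options 10(W), 7(W), 6(W) are all W)
n=13: W (go to 11, an L position)
n=14: W (go to 12, an L position)
n=15: L (options 13(W), 10(W), 9(W) are all W)
n=16: W (go to 11, an L position)
n=17: W (go to 15, an L position)
n=18: W (go to 12, an L position)
n=19: L (options 17(W), 14(W), 13(W) are all W)
n=20: W (go to 15, an L position)
n=21: W (go to 19, an L position)
n=22: L (options 20(W), 17(W), 16(W) are all W)
n=23: L (options 21(W), 18(W), 17(W) are all W)
n=24: W (go to 22, an L position)
n=25: W (go to 23, an L position)
n=26: L (options 24(W), 21(W), 20(W) are all W)
n=27: W (go to 22, an L position)
n=28: W (go to 26, an L position)
n=29: W (go to 23, an L position)
n=30: L (options 28(W), 25(W), 24(W) are all W)
n=31: W (go to 26, an L position)
n=32: W (go to 30, an L position)
n=33: L (options 31(W), 28(W), 27(W) are all W)
n=34: L (options 32(W), 29(W), 28(W) are all W)
n=35: W (go to 33, an L position)
n=36: W (go to 34, an L position)
n=37: L (options 35(W), 32(W), 31(W) are all W)
n=38: W (go to 33, an L position)
n=39: W (go to 37, an L position)
n=40: W (go to 34, an L position)
n=41: L (options 39(W), 36(W), 35(W) are all W)
Every move from 41 reaches a W position, so the mover loses.

Sam wins.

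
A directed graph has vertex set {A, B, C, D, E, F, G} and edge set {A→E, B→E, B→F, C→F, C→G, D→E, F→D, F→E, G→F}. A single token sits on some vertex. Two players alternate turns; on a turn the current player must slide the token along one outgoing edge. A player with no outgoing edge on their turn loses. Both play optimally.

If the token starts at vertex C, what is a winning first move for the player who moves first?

Classify positions by backward induction: terminal positions (no move available) are L. From any other position, the mover wins iff some move reaches an L.
Every edge goes from a vertex to one that appears earlier in the order E, D, F, G, C, A, B, so processing vertices in that order labels each vertex after all of its successors.
E: no outgoing edge → L
D: W (go to E, an L position)
F: W (go to E, an L position)
G: L (sole option F(W) is W)
C: W (go to G, an L position)
A: W (go to E, an L position)
B: W (go to E, an L position)
From C, the L positions reachable in one move are: G.

Move to G.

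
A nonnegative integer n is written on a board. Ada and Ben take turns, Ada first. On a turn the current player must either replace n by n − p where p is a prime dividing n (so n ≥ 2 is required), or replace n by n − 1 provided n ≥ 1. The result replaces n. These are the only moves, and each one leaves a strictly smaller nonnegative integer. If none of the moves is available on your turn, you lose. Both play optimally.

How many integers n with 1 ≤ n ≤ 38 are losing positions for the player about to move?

Classify positions by backward induction: terminal positions (no move available) are L. From any other position, the mover wins iff some move reaches an L.
n=0: no move → L
n=1: reaches L-position 0 → W
n=2: reaches L-position 0 → W
n=3: reaches L-position 0 → W
n=4: only reaches 2(W), 3(W), all W → L
n=5: reaches L-position 0 → W
n=6: reaches L-position 4 → W
n=7: reaches L-position 0 → W
n=8: only reaches 6(W), 7(W), all W → L
n=9: reaches L-position 8 → W
n=10: reaches L-position 8 → W
n=11: reaches L-position 0 → W
n=12: only reaches 9(W), 10(W), 11(W), all W → L
n=13: reaches L-position 0 → W
n=14: reaches L-position 12 → W
n=15: reaches L-position 12 → W
n=16: only reaches 14(W), 15(W), all W → L
n=17: reaches L-position 0 → W
n=18: reaches L-position 16 → W
n=19: reaches L-position 0 → W
n=20: only reaches 15(W), 18(W), 19(W), all W → L
n=21: reaches L-position 20 → W
n=22: reaches L-position 20 → W
n=23: reaches L-position 0 → W
n=24: only reaches 21(W), 22(W), 23(W), all W → L
n=25: reaches L-position 20 → W
n=26: reaches L-position 24 → W
n=27: reaches L-position 24 → W
n=28: only reaches 21(W), 26(W), 27(W), all W → L
n=29: reaches L-position 0 → W
n=30: reaches L-position 28 → W
n=31: reaches L-position 0 → W
n=32: only reaches 30(W), 31(W), all W → L
n=33: reaches L-position 32 → W
n=34: reaches L-position 32 → W
n=35: reaches L-position 28 → W
n=36: only reaches 33(W), 34(W), 35(W), all W → L
n=37: reaches L-position 0 → W
n=38: reaches L-position 36 → W
L entries with 1 ≤ n ≤ 38 (n=0 is outside the asked range and is not counted): n = 4, 8, 12, 16, 20, 24, 28, 32, 36; that makes 9.

9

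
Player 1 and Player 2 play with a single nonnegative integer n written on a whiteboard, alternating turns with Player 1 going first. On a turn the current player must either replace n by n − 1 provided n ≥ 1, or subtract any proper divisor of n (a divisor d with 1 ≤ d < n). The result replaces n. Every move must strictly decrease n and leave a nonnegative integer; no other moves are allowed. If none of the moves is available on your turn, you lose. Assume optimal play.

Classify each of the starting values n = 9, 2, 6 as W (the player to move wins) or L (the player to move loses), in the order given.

9: L, 2: L, 6: W

Positions with no move are L. A position that does have a move is losing for the player to move precisely when every available move leads to a winning position for the opponent. Fill in the labels:
n=0: no move → L
n=1: W (go to 0, an L position)
n=2: L (sole option 1(W) is W)
n=3: W (go to 2, an L position)
n=4: W (go to 2, an L position)
n=5: L (sole option 4(W) is W)
n=6: W (go to 5, an L position)
n=7: L (sole option 6(W) is W)
n=8: W (go to 7, an L position)
n=9: L (options 6(W), 8(W) are all W)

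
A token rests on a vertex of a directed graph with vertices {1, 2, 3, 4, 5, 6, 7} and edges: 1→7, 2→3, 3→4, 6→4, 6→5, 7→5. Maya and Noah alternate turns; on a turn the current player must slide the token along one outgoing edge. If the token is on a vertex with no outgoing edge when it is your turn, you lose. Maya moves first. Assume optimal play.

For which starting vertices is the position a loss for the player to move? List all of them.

Classify positions by backward induction: terminal positions (no move available) are L. From any other position, the mover wins iff some move reaches an L.
Every edge goes from a vertex to one that appears earlier in the order 5, 4, 6, 7, 1, 3, 2, so processing vertices in that order labels each vertex after all of its successors.
5: no outgoing edge → L
4: no outgoing edge → L
6: W (go to 4, an L position)
7: W (go to 5, an L position)
1: L (sole option 7(W) is W)
3: W (go to 4, an L position)
2: L (sole option 3(W) is W)
The losing starting vertices are exactly the entries labelled L in this table (4 of them).

1, 2, 4, 5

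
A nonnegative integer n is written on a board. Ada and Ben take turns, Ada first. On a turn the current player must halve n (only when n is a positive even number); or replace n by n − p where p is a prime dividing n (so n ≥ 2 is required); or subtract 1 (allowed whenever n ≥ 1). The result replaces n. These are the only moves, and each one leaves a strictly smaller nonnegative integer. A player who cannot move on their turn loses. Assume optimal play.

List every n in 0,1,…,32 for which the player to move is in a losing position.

Positions with no move are L. A position that does have a move is losing for the player to move precisely when every available move leads to a winning position for the opponent. Fill in the labels:
n=0: no move → L
n=1: reaches L-position 0 → W
n=2: reaches L-position 0 → W
n=3: reaches L-position 0 → W
n=4: only reaches 2(W), 3(W), all W → L
n=5: reaches L-position 0 → W
n=6: reaches L-position 4 → W
n=7: reaches L-position 0 → W
n=8: reaches L-position 4 → W
n=9: only reaches 6(W), 8(W), all W → L
n=10: reaches L-position 9 → W
n=11: reaches L-position 0 → W
n=12: reaches L-position 9 → W
n=13: reaches L-position 0 → W
n=14: only reaches 7(W), 12(W), 13(W), all W → L
n=15: reaches L-position 14 → W
n=16: reaches L-position 14 → W
n=17: reaches L-position 0 → W
n=18: reaches L-position 9 → W
n=19: reaches L-position 0 → W
n=20: only reaches 10(W), 15(W), 18(W), 19(W), all W → L
n=21: reaches L-position 14 → W
n=22: reaches L-position 20 → W
n=23: reaches L-position 0 → W
n=24: only reaches 12(W), 21(W), 22(W), 23(W), all W → L
n=25: reaches L-position 20 → W
n=26: reaches L-position 24 → W
n=27: reaches L-position 24 → W
n=28: reaches L-position 14 → W
n=29: reaches L-position 0 → W
n=30: only reaches 15(W), 25(W), 27(W), 28(W), 29(W), all W → L
n=31: reaches L-position 0 → W
n=32: reaches L-position 30 → W
Reading off the rows marked L gives the requested list; there are 7 such values of n.

0, 4, 9, 14, 20, 24, 30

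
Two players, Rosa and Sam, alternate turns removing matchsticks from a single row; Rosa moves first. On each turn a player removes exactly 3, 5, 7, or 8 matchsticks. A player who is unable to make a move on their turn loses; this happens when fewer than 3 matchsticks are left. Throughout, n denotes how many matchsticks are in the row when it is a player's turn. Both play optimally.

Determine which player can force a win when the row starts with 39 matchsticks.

Positions with no move are L. A position that does have a move is losing for the player to move precisely when every available move leads to a winning position for the opponent. Fill in the labels:
n=0: no move → L
n=1: no move → L
n=2: no move → L
n=3: reaches L-position 0 → W
n=4: reaches L-position 1 → W
n=5: reaches L-position 2 → W
n=6: reaches L-position 1 → W
n=7: reaches L-position 2 → W
n=8: reaches L-position 1 → W
n=9: reaches L-position 2 → W
n=10: reaches L-position 2 → W
n=11: only reaches 8(W), 6(W), 4(W), 3(W), all W → L
n=12: only reaches 9(W), 7(W), 5(W), 4(W), all W → L
n=13: only reaches 10(W), 8(W), 6(W), 5(W), all W → L
n=14: reaches L-position 11 → W
n=15: reaches L-position 12 → W
n=16: reaches L-position 13 → W
n=17: reaches L-position 12 → W
n=18: reaches L-position 13 → W
n=19: reaches L-position 12 → W
n=20: reaches L-position 13 → W
n=21: reaches L-position 13 → W
n=22: only reaches 19(W), 17(W), 15(W), 14(W), all W → L
n=23: only reaches 20(W), 18(W), 16(W), 15(W), all W → L
n=24: only reaches 21(W), 19(W), 17(W), 16(W), all W → L
n=25: reaches L-position 22 → W
n=26: reaches L-position 23 → W
n=27: reaches L-position 24 → W
n=28: reaches L-position 23 → W
n=29: reaches L-position 24 → W
n=30: reaches L-position 23 → W
n=31: reaches L-position 24 → W
n=32: reaches L-position 24 → W
n=33: only reaches 30(W), 28(W), 26(W), 25(W), all W → L
n=34: only reaches 31(W), 29(W), 27(W), 26(W), all W → L
n=35: only reaches 32(W), 30(W), 28(W), 27(W), all W → L
n=36: reaches L-position 33 → W
n=37: reaches L-position 34 → W
n=38: reaches L-position 35 → W
n=39: reaches L-position 34 → W
From 39 Rosa can remove 5, leaving 34, reaching an L position.

Rosa wins.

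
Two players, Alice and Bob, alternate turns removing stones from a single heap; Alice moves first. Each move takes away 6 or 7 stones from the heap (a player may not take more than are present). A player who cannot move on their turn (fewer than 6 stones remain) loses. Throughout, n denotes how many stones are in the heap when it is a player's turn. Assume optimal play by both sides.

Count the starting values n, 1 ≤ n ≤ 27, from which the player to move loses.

Classify positions by backward induction: terminal positions (no move available) are L. From any other position, the mover wins iff some move reaches an L.
n=0: no move → L
n=1: no move → L
n=2: no move → L
n=3: no move → L
n=4: no move → L
n=5: no move → L
n=6: →0(L), so W
n=7: →1(L), so W
n=8: →2(L), so W
n=9: →3(L), so W
n=10: →4(L), so W
n=11: →5(L), so W
n=12: →5(L), so W
n=13: →7(W), 6(W) — all W, so L
n=14: →8(W), 7(W) — all W, so L
n=15: →9(W), 8(W) — all W, so L
n=16: →10(W), 9(W) — all W, so L
n=17: →11(W), 10(W) — all W, so L
n=18: →12(W), 11(W) — all W, so L
n=19: →13(L), so W
n=20: →14(L), so W
n=21: →15(L), so W
n=22: →16(L), so W
n=23: →17(L), so W
n=24: →18(L), so W
n=25: →18(L), so W
n=26: →20(W), 19(W) — all W, so L
n=27: →21(W), 20(W) — all W, so L
L entries with 1 ≤ n ≤ 27 (n=0 is outside the asked range and is not counted): n = 1, 2, 3, 4, 5, 13, 14, 15, 16, 17, 18, 26, 27; that makes 13.

13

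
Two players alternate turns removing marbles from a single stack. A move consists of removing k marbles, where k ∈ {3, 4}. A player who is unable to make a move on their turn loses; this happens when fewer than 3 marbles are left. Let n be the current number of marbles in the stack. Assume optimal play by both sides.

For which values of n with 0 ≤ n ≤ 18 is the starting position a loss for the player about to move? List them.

0, 1, 2, 7, 8, 9, 14, 15, 16

Compute win/loss labels from the base case upward. A position with no move is L. Any other position is W if it can reach an L in one move, else L.
n=0: no move → L
n=1: no move → L
n=2: no move → L
n=3: can move to 0, which is L ⇒ W
n=4: can move to 1, which is L ⇒ W
n=5: can move to 2, which is L ⇒ W
n=6: can move to 2, which is L ⇒ W
n=7: moves to 4(W), 3(W); every one is W ⇒ L
n=8: moves to 5(W), 4(W); every one is W ⇒ L
n=9: moves to 6(W), 5(W); every one is W ⇒ L
n=10: can move to 7, which is L ⇒ W
n=11: can move to 8, which is L ⇒ W
n=12: can move to 9, which is L ⇒ W
n=13: can move to 9, which is L ⇒ W
n=14: moves to 11(W), 10(W); every one is W ⇒ L
n=15: moves to 12(W), 11(W); every one is W ⇒ L
n=16: moves to 13(W), 12(W); every one is W ⇒ L
n=17: can move to 14, which is L ⇒ W
n=18: can move to 15, which is L ⇒ W
The losing starting values of n are exactly the entries labelled L in this table (9 of them).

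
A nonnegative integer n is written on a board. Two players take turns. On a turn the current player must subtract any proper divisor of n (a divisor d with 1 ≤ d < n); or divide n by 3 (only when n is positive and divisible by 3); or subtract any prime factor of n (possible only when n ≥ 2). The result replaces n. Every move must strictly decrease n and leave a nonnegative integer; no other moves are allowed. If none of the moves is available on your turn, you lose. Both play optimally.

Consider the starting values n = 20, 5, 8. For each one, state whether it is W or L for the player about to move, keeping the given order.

Compute win/loss labels from the base case upward. A position with no move is L. Any other position is W if it can reach an L in one move, else L.
n=0: no move → L
n=1: no move → L
n=2: can move to 0, which is L ⇒ W
n=3: can move to 0, which is L ⇒ W
n=4: moves to 2(W), 3(W); every one is W ⇒ L
n=5: can move to 0, which is L ⇒ W
n=6: can move to 4, which is L ⇒ W
n=7: can move to 0, which is L ⇒ W
n=8: can move to 4, which is L ⇒ W
n=9: moves to 3(W), 6(W), 8(W); every one is W ⇒ L
n=10: can move to 9, which is L ⇒ W
n=11: can move to 0, which is L ⇒ W
n=12: can move to 4, which is L ⇒ W
n=13: can move to 0, which is L ⇒ W
n=14: moves to 7(W), 12(W), 13(W); every one is W ⇒ L
n=15: can move to 14, which is L ⇒ W
n=16: can move to 14, which is L ⇒ W
n=17: can move to 0, which is L ⇒ W
n=18: can move to 9, which is L ⇒ W
n=19: can move to 0, which is L ⇒ W
n=20: moves to 10(W), 15(W), 16(W), 18(W), 19(W); every one is W ⇒ L

20: L, 5: W, 8: W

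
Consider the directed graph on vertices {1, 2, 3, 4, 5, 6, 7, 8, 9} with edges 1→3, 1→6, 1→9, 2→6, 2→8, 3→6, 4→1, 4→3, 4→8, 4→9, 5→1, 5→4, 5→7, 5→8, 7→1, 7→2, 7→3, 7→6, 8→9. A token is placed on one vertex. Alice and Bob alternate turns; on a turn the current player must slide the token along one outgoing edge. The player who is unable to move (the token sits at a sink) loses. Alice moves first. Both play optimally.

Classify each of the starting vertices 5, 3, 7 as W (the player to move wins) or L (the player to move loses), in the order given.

Compute win/loss labels from the base case upward. A position with no move is L. Any other position is W if it can reach an L in one move, else L.
Every edge goes from a vertex to one that appears earlier in the order 9, 6, 3, 1, 8, 2, 4, 7, 5, so processing vertices in that order labels each vertex after all of its successors.
9: no outgoing edge → L
6: no outgoing edge → L
3: can move to 6, which is L ⇒ W
1: can move to 6, which is L ⇒ W
8: can move to 9, which is L ⇒ W
2: can move to 6, which is L ⇒ W
4: can move to 9, which is L ⇒ W
7: can move to 6, which is L ⇒ W
5: moves to 7(W), 4(W), 8(W), 1(W); every one is W ⇒ L

5: L, 3: W, 7: W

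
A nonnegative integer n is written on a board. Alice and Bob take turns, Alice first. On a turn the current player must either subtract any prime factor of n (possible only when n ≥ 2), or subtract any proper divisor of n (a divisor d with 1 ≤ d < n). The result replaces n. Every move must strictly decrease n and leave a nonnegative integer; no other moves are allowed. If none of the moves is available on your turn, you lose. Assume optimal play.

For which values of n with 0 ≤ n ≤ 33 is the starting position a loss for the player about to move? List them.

0, 1, 4, 9, 14, 20, 26, 32

Compute win/loss labels from the base case upward. A position with no move is L. Any other position is W if it can reach an L in one move, else L.
n=0: no move → L
n=1: no move → L
n=2: →0(L), so W
n=3: →0(L), so W
n=4: →2(W), 3(W) — all W, so L
n=5: →0(L), so W
n=6: →4(L), so W
n=7: →0(L), so W
n=8: →4(L), so W
n=9: →6(W), 8(W) — all W, so L
n=10: →9(L), so W
n=11: →0(L), so W
n=12: →9(L), so W
n=13: →0(L), so W
n=14: →7(W), 12(W), 13(W) — all W, so L
n=15: →14(L), so W
n=16: →14(L), so W
n=17: →0(L), so W
n=18: →9(L), so W
n=19: →0(L), so W
n=20: →10(W), 15(W), 16(W), 18(W), 19(W) — all W, so L
n=21: →14(L), so W
n=22: →20(L), so W
n=23: →0(L), so W
n=24: →20(L), so W
n=25: →20(L), so W
n=26: →13(W), 24(W), 25(W) — all W, so L
n=27: →26(L), so W
n=28: →14(L), so W
n=29: →0(L), so W
n=30: →20(L), so W
n=31: →0(L), so W
n=32: →16(W), 24(W), 28(W), 30(W), 31(W) — all W, so L
n=33: →32(L), so W
Reading off the rows marked L gives the requested list; there are 8 such values of n.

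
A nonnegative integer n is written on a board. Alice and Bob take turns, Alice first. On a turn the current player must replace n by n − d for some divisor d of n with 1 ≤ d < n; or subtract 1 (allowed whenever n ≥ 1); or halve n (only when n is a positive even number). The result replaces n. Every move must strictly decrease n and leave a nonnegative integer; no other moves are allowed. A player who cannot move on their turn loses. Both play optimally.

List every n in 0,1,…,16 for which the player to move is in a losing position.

0, 2, 5, 7, 9, 11, 13, 15

Use the standard recursion: the mover loses at a terminal position; elsewhere, the mover wins exactly when some move hands the opponent an L position.
n=0: no move → L
n=1: W (go to 0, an L position)
n=2: L (sole option 1(W) is W)
n=3: W (go to 2, an L position)
n=4: W (go to 2, an L position)
n=5: L (sole option 4(W) is W)
n=6: W (go to 5, an L position)
n=7: L (sole option 6(W) is W)
n=8: W (go to 7, an L position)
n=9: L (options 6(W), 8(W) are all W)
n=10: W (go to 5, an L position)
n=11: L (sole option 10(W) is W)
n=12: W (go to 9, an L position)
n=13: L (sole option 12(W) is W)
n=14: W (go to 7, an L position)
n=15: L (options 10(W), 12(W), 14(W) are all W)
n=16: W (go to 15, an L position)
The losing starting values of n are exactly the entries labelled L in this table (8 of them).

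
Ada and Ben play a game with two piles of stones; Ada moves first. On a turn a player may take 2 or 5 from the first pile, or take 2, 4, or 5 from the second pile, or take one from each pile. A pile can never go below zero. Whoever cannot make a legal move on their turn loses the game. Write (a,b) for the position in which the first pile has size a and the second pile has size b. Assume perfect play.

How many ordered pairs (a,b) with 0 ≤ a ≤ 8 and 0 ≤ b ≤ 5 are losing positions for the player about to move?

Use the standard recursion: the mover loses at a terminal position; elsewhere, the mover wins exactly when some move hands the opponent an L position.
Every move lowers a or b (never raises either), so fill the grid row by row in increasing a, and left to right within a row: each cell's successors are then already labelled.
      b=0  b=1  b=2  b=3  b=4  b=5
a=0:    L    L    W    W    W    W
a=1:    L    W    W    L    W    W
a=2:    W    W    L    L    W    W
a=3:    W    L    L    W    W    W
a=4:    L    L    W    W    W    W
a=5:    W    W    W    L    L    W
a=6:    W    W    L    W    W    W
a=7:    L    L    W    W    W    W
a=8:    L    W    W    L    W    W
Cells with no legal move (terminal, hence L): (0,0), (0,1), (1,0).
The remaining L cells, each justified by listing all of its moves:
(1,3): moves to (1,1)(W), (0,2)(W); every one is W ⇒ L
(2,2): moves to (0,2)(W), (2,0)(W), (1,1)(W); every one is W ⇒ L
(2,3): moves to (0,3)(W), (2,1)(W), (1,2)(W); every one is W ⇒ L
(3,1): moves to (1,1)(W), (2,0)(W); every one is W ⇒ L
(3,2): moves to (1,2)(W), (3,0)(W), (2,1)(W); every one is W ⇒ L
(4,0): the only move is to (2,0)(W), a W ⇒ L
(4,1): moves to (2,1)(W), (3,0)(W); every one is W ⇒ L
(5,3): moves to (3,3)(W), (0,3)(W), (5,1)(W), (4,2)(W); every one is W ⇒ L
(5,4): moves to (3,4)(W), (0,4)(W), (5,2)(W), (5,0)(W), (4,3)(W); every one is W ⇒ L
(6,2): moves to (4,2)(W), (1,2)(W), (6,0)(W), (5,1)(W); every one is W ⇒ L
(7,0): moves to (5,0)(W), (2,0)(W); every one is W ⇒ L
(7,1): moves to (5,1)(W), (2,1)(W), (6,0)(W); every one is W ⇒ L
(8,0): moves to (6,0)(W), (3,0)(W); every one is W ⇒ L
(8,3): moves to (6,3)(W), (3,3)(W), (8,1)(W), (7,2)(W); every one is W ⇒ L
Every other cell has at least one move into one of the L cells above, so it is W.
L cells per row: a=0: 2, a=1: 2, a=2: 2, a=3: 2, a=4: 2, a=5: 2, a=6: 1, a=7: 2, a=8: 2; total 17.

17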